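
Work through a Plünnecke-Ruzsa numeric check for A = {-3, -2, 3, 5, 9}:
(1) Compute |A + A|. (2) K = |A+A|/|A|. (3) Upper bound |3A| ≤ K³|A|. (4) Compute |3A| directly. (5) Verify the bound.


|A| = 5.
Step 1: Compute A + A by enumerating all 25 pairs.
A + A = {-6, -5, -4, 0, 1, 2, 3, 6, 7, 8, 10, 12, 14, 18}, so |A + A| = 14.
Step 2: Doubling constant K = |A + A|/|A| = 14/5 = 14/5 ≈ 2.8000.
Step 3: Plünnecke-Ruzsa gives |3A| ≤ K³·|A| = (2.8000)³ · 5 ≈ 109.7600.
Step 4: Compute 3A = A + A + A directly by enumerating all triples (a,b,c) ∈ A³; |3A| = 27.
Step 5: Check 27 ≤ 109.7600? Yes ✓.

K = 14/5, Plünnecke-Ruzsa bound K³|A| ≈ 109.7600, |3A| = 27, inequality holds.


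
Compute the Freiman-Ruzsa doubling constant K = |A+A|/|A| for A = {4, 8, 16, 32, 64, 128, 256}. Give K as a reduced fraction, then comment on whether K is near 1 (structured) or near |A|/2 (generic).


|A| = 7.
Compute A + A by enumerating all 49 pairs.
A + A = {8, 12, 16, 20, 24, 32, 36, 40, 48, 64, 68, 72, 80, 96, 128, 132, 136, 144, 160, 192, 256, 260, 264, 272, 288, 320, 384, 512}, so |A + A| = 28.
K = |A + A| / |A| = 28/7 = 4/1 ≈ 4.0000.
Reference: AP of size 7 gives K = 13/7 ≈ 1.8571; a fully generic set of size 7 gives K ≈ 4.0000.

|A| = 7, |A + A| = 28, K = 28/7 = 4/1.


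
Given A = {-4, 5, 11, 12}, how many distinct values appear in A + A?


A + A = {a + a' : a, a' ∈ A}; |A| = 4.
General bounds: 2|A| - 1 ≤ |A + A| ≤ |A|(|A|+1)/2, i.e. 7 ≤ |A + A| ≤ 10.
Lower bound 2|A|-1 is attained iff A is an arithmetic progression.
Enumerate sums a + a' for a ≤ a' (symmetric, so this suffices):
a = -4: -4+-4=-8, -4+5=1, -4+11=7, -4+12=8
a = 5: 5+5=10, 5+11=16, 5+12=17
a = 11: 11+11=22, 11+12=23
a = 12: 12+12=24
Distinct sums: {-8, 1, 7, 8, 10, 16, 17, 22, 23, 24}
|A + A| = 10

|A + A| = 10


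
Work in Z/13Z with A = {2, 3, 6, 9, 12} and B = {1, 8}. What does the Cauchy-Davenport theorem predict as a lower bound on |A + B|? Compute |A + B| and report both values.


Cauchy-Davenport: |A + B| ≥ min(p, |A| + |B| - 1) for A, B nonempty in Z/pZ.
|A| = 5, |B| = 2, p = 13.
CD lower bound = min(13, 5 + 2 - 1) = min(13, 6) = 6.
Compute A + B mod 13 directly:
a = 2: 2+1=3, 2+8=10
a = 3: 3+1=4, 3+8=11
a = 6: 6+1=7, 6+8=1
a = 9: 9+1=10, 9+8=4
a = 12: 12+1=0, 12+8=7
A + B = {0, 1, 3, 4, 7, 10, 11}, so |A + B| = 7.
Verify: 7 ≥ 6? Yes ✓.

CD lower bound = 6, actual |A + B| = 7.


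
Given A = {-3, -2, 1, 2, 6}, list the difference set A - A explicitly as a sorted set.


A - A = {a - a' : a, a' ∈ A}.
Compute a - a' for each ordered pair (a, a'):
a = -3: -3--3=0, -3--2=-1, -3-1=-4, -3-2=-5, -3-6=-9
a = -2: -2--3=1, -2--2=0, -2-1=-3, -2-2=-4, -2-6=-8
a = 1: 1--3=4, 1--2=3, 1-1=0, 1-2=-1, 1-6=-5
a = 2: 2--3=5, 2--2=4, 2-1=1, 2-2=0, 2-6=-4
a = 6: 6--3=9, 6--2=8, 6-1=5, 6-2=4, 6-6=0
Collecting distinct values (and noting 0 appears from a-a):
A - A = {-9, -8, -5, -4, -3, -1, 0, 1, 3, 4, 5, 8, 9}
|A - A| = 13

A - A = {-9, -8, -5, -4, -3, -1, 0, 1, 3, 4, 5, 8, 9}


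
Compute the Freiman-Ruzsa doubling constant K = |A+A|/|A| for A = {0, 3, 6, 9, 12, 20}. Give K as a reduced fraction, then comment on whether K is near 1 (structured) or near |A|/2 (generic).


|A| = 6.
Compute A + A by enumerating all 36 pairs.
A + A = {0, 3, 6, 9, 12, 15, 18, 20, 21, 23, 24, 26, 29, 32, 40}, so |A + A| = 15.
K = |A + A| / |A| = 15/6 = 5/2 ≈ 2.5000.
Reference: AP of size 6 gives K = 11/6 ≈ 1.8333; a fully generic set of size 6 gives K ≈ 3.5000.

|A| = 6, |A + A| = 15, K = 15/6 = 5/2.


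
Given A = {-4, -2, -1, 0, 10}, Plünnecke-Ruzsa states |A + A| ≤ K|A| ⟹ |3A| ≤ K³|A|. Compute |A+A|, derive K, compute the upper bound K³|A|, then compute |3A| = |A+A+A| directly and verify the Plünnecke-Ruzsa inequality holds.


|A| = 5.
Step 1: Compute A + A by enumerating all 25 pairs.
A + A = {-8, -6, -5, -4, -3, -2, -1, 0, 6, 8, 9, 10, 20}, so |A + A| = 13.
Step 2: Doubling constant K = |A + A|/|A| = 13/5 = 13/5 ≈ 2.6000.
Step 3: Plünnecke-Ruzsa gives |3A| ≤ K³·|A| = (2.6000)³ · 5 ≈ 87.8800.
Step 4: Compute 3A = A + A + A directly by enumerating all triples (a,b,c) ∈ A³; |3A| = 25.
Step 5: Check 25 ≤ 87.8800? Yes ✓.

K = 13/5, Plünnecke-Ruzsa bound K³|A| ≈ 87.8800, |3A| = 25, inequality holds.


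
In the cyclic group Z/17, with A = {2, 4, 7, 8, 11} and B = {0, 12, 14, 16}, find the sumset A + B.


Work in Z/17Z: reduce every sum a + b modulo 17.
Enumerate all 20 pairs:
a = 2: 2+0=2, 2+12=14, 2+14=16, 2+16=1
a = 4: 4+0=4, 4+12=16, 4+14=1, 4+16=3
a = 7: 7+0=7, 7+12=2, 7+14=4, 7+16=6
a = 8: 8+0=8, 8+12=3, 8+14=5, 8+16=7
a = 11: 11+0=11, 11+12=6, 11+14=8, 11+16=10
Distinct residues collected: {1, 2, 3, 4, 5, 6, 7, 8, 10, 11, 14, 16}
|A + B| = 12 (out of 17 total residues).

A + B = {1, 2, 3, 4, 5, 6, 7, 8, 10, 11, 14, 16}


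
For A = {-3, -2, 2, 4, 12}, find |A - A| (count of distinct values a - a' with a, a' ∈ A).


A - A = {a - a' : a, a' ∈ A}; |A| = 5.
Bounds: 2|A|-1 ≤ |A - A| ≤ |A|² - |A| + 1, i.e. 9 ≤ |A - A| ≤ 21.
Note: 0 ∈ A - A always (from a - a). The set is symmetric: if d ∈ A - A then -d ∈ A - A.
Enumerate nonzero differences d = a - a' with a > a' (then include -d):
Positive differences: {1, 2, 4, 5, 6, 7, 8, 10, 14, 15}
Full difference set: {0} ∪ (positive diffs) ∪ (negative diffs).
|A - A| = 1 + 2·10 = 21 (matches direct enumeration: 21).

|A - A| = 21


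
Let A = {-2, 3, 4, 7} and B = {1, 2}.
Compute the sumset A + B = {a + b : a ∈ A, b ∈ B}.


A + B = {a + b : a ∈ A, b ∈ B}.
Enumerate all |A|·|B| = 4·2 = 8 pairs (a, b) and collect distinct sums.
a = -2: -2+1=-1, -2+2=0
a = 3: 3+1=4, 3+2=5
a = 4: 4+1=5, 4+2=6
a = 7: 7+1=8, 7+2=9
Collecting distinct sums: A + B = {-1, 0, 4, 5, 6, 8, 9}
|A + B| = 7

A + B = {-1, 0, 4, 5, 6, 8, 9}


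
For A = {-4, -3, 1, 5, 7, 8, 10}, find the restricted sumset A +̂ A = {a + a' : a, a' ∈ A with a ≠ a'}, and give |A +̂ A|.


Restricted sumset: A +̂ A = {a + a' : a ∈ A, a' ∈ A, a ≠ a'}.
Equivalently, take A + A and drop any sum 2a that is achievable ONLY as a + a for a ∈ A (i.e. sums representable only with equal summands).
Enumerate pairs (a, a') with a < a' (symmetric, so each unordered pair gives one sum; this covers all a ≠ a'):
  -4 + -3 = -7
  -4 + 1 = -3
  -4 + 5 = 1
  -4 + 7 = 3
  -4 + 8 = 4
  -4 + 10 = 6
  -3 + 1 = -2
  -3 + 5 = 2
  -3 + 7 = 4
  -3 + 8 = 5
  -3 + 10 = 7
  1 + 5 = 6
  1 + 7 = 8
  1 + 8 = 9
  1 + 10 = 11
  5 + 7 = 12
  5 + 8 = 13
  5 + 10 = 15
  7 + 8 = 15
  7 + 10 = 17
  8 + 10 = 18
Collected distinct sums: {-7, -3, -2, 1, 2, 3, 4, 5, 6, 7, 8, 9, 11, 12, 13, 15, 17, 18}
|A +̂ A| = 18
(Reference bound: |A +̂ A| ≥ 2|A| - 3 for |A| ≥ 2, with |A| = 7 giving ≥ 11.)

|A +̂ A| = 18


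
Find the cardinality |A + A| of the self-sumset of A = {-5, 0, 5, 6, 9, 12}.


A + A = {a + a' : a, a' ∈ A}; |A| = 6.
General bounds: 2|A| - 1 ≤ |A + A| ≤ |A|(|A|+1)/2, i.e. 11 ≤ |A + A| ≤ 21.
Lower bound 2|A|-1 is attained iff A is an arithmetic progression.
Enumerate sums a + a' for a ≤ a' (symmetric, so this suffices):
a = -5: -5+-5=-10, -5+0=-5, -5+5=0, -5+6=1, -5+9=4, -5+12=7
a = 0: 0+0=0, 0+5=5, 0+6=6, 0+9=9, 0+12=12
a = 5: 5+5=10, 5+6=11, 5+9=14, 5+12=17
a = 6: 6+6=12, 6+9=15, 6+12=18
a = 9: 9+9=18, 9+12=21
a = 12: 12+12=24
Distinct sums: {-10, -5, 0, 1, 4, 5, 6, 7, 9, 10, 11, 12, 14, 15, 17, 18, 21, 24}
|A + A| = 18

|A + A| = 18


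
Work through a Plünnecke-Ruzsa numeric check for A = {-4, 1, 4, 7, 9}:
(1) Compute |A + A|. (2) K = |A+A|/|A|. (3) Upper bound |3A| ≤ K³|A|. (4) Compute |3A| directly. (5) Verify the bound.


|A| = 5.
Step 1: Compute A + A by enumerating all 25 pairs.
A + A = {-8, -3, 0, 2, 3, 5, 8, 10, 11, 13, 14, 16, 18}, so |A + A| = 13.
Step 2: Doubling constant K = |A + A|/|A| = 13/5 = 13/5 ≈ 2.6000.
Step 3: Plünnecke-Ruzsa gives |3A| ≤ K³·|A| = (2.6000)³ · 5 ≈ 87.8800.
Step 4: Compute 3A = A + A + A directly by enumerating all triples (a,b,c) ∈ A³; |3A| = 25.
Step 5: Check 25 ≤ 87.8800? Yes ✓.

K = 13/5, Plünnecke-Ruzsa bound K³|A| ≈ 87.8800, |3A| = 25, inequality holds.


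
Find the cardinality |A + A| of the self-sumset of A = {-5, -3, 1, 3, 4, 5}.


A + A = {a + a' : a, a' ∈ A}; |A| = 6.
General bounds: 2|A| - 1 ≤ |A + A| ≤ |A|(|A|+1)/2, i.e. 11 ≤ |A + A| ≤ 21.
Lower bound 2|A|-1 is attained iff A is an arithmetic progression.
Enumerate sums a + a' for a ≤ a' (symmetric, so this suffices):
a = -5: -5+-5=-10, -5+-3=-8, -5+1=-4, -5+3=-2, -5+4=-1, -5+5=0
a = -3: -3+-3=-6, -3+1=-2, -3+3=0, -3+4=1, -3+5=2
a = 1: 1+1=2, 1+3=4, 1+4=5, 1+5=6
a = 3: 3+3=6, 3+4=7, 3+5=8
a = 4: 4+4=8, 4+5=9
a = 5: 5+5=10
Distinct sums: {-10, -8, -6, -4, -2, -1, 0, 1, 2, 4, 5, 6, 7, 8, 9, 10}
|A + A| = 16

|A + A| = 16


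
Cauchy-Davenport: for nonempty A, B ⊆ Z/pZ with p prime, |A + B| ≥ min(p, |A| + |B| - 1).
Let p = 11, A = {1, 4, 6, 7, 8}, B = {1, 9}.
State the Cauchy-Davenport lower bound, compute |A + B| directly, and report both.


Cauchy-Davenport: |A + B| ≥ min(p, |A| + |B| - 1) for A, B nonempty in Z/pZ.
|A| = 5, |B| = 2, p = 11.
CD lower bound = min(11, 5 + 2 - 1) = min(11, 6) = 6.
Compute A + B mod 11 directly:
a = 1: 1+1=2, 1+9=10
a = 4: 4+1=5, 4+9=2
a = 6: 6+1=7, 6+9=4
a = 7: 7+1=8, 7+9=5
a = 8: 8+1=9, 8+9=6
A + B = {2, 4, 5, 6, 7, 8, 9, 10}, so |A + B| = 8.
Verify: 8 ≥ 6? Yes ✓.

CD lower bound = 6, actual |A + B| = 8.


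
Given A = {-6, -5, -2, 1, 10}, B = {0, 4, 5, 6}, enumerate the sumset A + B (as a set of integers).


A + B = {a + b : a ∈ A, b ∈ B}.
Enumerate all |A|·|B| = 5·4 = 20 pairs (a, b) and collect distinct sums.
a = -6: -6+0=-6, -6+4=-2, -6+5=-1, -6+6=0
a = -5: -5+0=-5, -5+4=-1, -5+5=0, -5+6=1
a = -2: -2+0=-2, -2+4=2, -2+5=3, -2+6=4
a = 1: 1+0=1, 1+4=5, 1+5=6, 1+6=7
a = 10: 10+0=10, 10+4=14, 10+5=15, 10+6=16
Collecting distinct sums: A + B = {-6, -5, -2, -1, 0, 1, 2, 3, 4, 5, 6, 7, 10, 14, 15, 16}
|A + B| = 16

A + B = {-6, -5, -2, -1, 0, 1, 2, 3, 4, 5, 6, 7, 10, 14, 15, 16}


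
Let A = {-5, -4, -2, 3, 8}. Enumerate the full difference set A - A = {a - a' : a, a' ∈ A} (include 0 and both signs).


A - A = {a - a' : a, a' ∈ A}.
Compute a - a' for each ordered pair (a, a'):
a = -5: -5--5=0, -5--4=-1, -5--2=-3, -5-3=-8, -5-8=-13
a = -4: -4--5=1, -4--4=0, -4--2=-2, -4-3=-7, -4-8=-12
a = -2: -2--5=3, -2--4=2, -2--2=0, -2-3=-5, -2-8=-10
a = 3: 3--5=8, 3--4=7, 3--2=5, 3-3=0, 3-8=-5
a = 8: 8--5=13, 8--4=12, 8--2=10, 8-3=5, 8-8=0
Collecting distinct values (and noting 0 appears from a-a):
A - A = {-13, -12, -10, -8, -7, -5, -3, -2, -1, 0, 1, 2, 3, 5, 7, 8, 10, 12, 13}
|A - A| = 19

A - A = {-13, -12, -10, -8, -7, -5, -3, -2, -1, 0, 1, 2, 3, 5, 7, 8, 10, 12, 13}


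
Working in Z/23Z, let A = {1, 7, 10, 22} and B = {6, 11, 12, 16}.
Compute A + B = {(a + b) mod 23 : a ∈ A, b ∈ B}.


Work in Z/23Z: reduce every sum a + b modulo 23.
Enumerate all 16 pairs:
a = 1: 1+6=7, 1+11=12, 1+12=13, 1+16=17
a = 7: 7+6=13, 7+11=18, 7+12=19, 7+16=0
a = 10: 10+6=16, 10+11=21, 10+12=22, 10+16=3
a = 22: 22+6=5, 22+11=10, 22+12=11, 22+16=15
Distinct residues collected: {0, 3, 5, 7, 10, 11, 12, 13, 15, 16, 17, 18, 19, 21, 22}
|A + B| = 15 (out of 23 total residues).

A + B = {0, 3, 5, 7, 10, 11, 12, 13, 15, 16, 17, 18, 19, 21, 22}


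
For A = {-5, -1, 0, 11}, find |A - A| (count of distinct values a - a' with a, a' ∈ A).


A - A = {a - a' : a, a' ∈ A}; |A| = 4.
Bounds: 2|A|-1 ≤ |A - A| ≤ |A|² - |A| + 1, i.e. 7 ≤ |A - A| ≤ 13.
Note: 0 ∈ A - A always (from a - a). The set is symmetric: if d ∈ A - A then -d ∈ A - A.
Enumerate nonzero differences d = a - a' with a > a' (then include -d):
Positive differences: {1, 4, 5, 11, 12, 16}
Full difference set: {0} ∪ (positive diffs) ∪ (negative diffs).
|A - A| = 1 + 2·6 = 13 (matches direct enumeration: 13).

|A - A| = 13


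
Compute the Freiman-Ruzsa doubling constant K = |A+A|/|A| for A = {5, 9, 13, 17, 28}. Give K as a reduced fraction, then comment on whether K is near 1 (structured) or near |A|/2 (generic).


|A| = 5.
Compute A + A by enumerating all 25 pairs.
A + A = {10, 14, 18, 22, 26, 30, 33, 34, 37, 41, 45, 56}, so |A + A| = 12.
K = |A + A| / |A| = 12/5 (already in lowest terms) ≈ 2.4000.
Reference: AP of size 5 gives K = 9/5 ≈ 1.8000; a fully generic set of size 5 gives K ≈ 3.0000.

|A| = 5, |A + A| = 12, K = 12/5.


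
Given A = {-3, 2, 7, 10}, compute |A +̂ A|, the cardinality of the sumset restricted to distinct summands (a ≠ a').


Restricted sumset: A +̂ A = {a + a' : a ∈ A, a' ∈ A, a ≠ a'}.
Equivalently, take A + A and drop any sum 2a that is achievable ONLY as a + a for a ∈ A (i.e. sums representable only with equal summands).
Enumerate pairs (a, a') with a < a' (symmetric, so each unordered pair gives one sum; this covers all a ≠ a'):
  -3 + 2 = -1
  -3 + 7 = 4
  -3 + 10 = 7
  2 + 7 = 9
  2 + 10 = 12
  7 + 10 = 17
Collected distinct sums: {-1, 4, 7, 9, 12, 17}
|A +̂ A| = 6
(Reference bound: |A +̂ A| ≥ 2|A| - 3 for |A| ≥ 2, with |A| = 4 giving ≥ 5.)

|A +̂ A| = 6


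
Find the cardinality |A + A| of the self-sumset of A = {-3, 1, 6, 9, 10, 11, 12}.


A + A = {a + a' : a, a' ∈ A}; |A| = 7.
General bounds: 2|A| - 1 ≤ |A + A| ≤ |A|(|A|+1)/2, i.e. 13 ≤ |A + A| ≤ 28.
Lower bound 2|A|-1 is attained iff A is an arithmetic progression.
Enumerate sums a + a' for a ≤ a' (symmetric, so this suffices):
a = -3: -3+-3=-6, -3+1=-2, -3+6=3, -3+9=6, -3+10=7, -3+11=8, -3+12=9
a = 1: 1+1=2, 1+6=7, 1+9=10, 1+10=11, 1+11=12, 1+12=13
a = 6: 6+6=12, 6+9=15, 6+10=16, 6+11=17, 6+12=18
a = 9: 9+9=18, 9+10=19, 9+11=20, 9+12=21
a = 10: 10+10=20, 10+11=21, 10+12=22
a = 11: 11+11=22, 11+12=23
a = 12: 12+12=24
Distinct sums: {-6, -2, 2, 3, 6, 7, 8, 9, 10, 11, 12, 13, 15, 16, 17, 18, 19, 20, 21, 22, 23, 24}
|A + A| = 22

|A + A| = 22


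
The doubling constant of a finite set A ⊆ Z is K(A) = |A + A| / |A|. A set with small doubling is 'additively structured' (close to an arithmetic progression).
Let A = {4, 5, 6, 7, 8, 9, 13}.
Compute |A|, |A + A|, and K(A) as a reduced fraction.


|A| = 7.
Compute A + A by enumerating all 49 pairs.
A + A = {8, 9, 10, 11, 12, 13, 14, 15, 16, 17, 18, 19, 20, 21, 22, 26}, so |A + A| = 16.
K = |A + A| / |A| = 16/7 (already in lowest terms) ≈ 2.2857.
Reference: AP of size 7 gives K = 13/7 ≈ 1.8571; a fully generic set of size 7 gives K ≈ 4.0000.

|A| = 7, |A + A| = 16, K = 16/7.


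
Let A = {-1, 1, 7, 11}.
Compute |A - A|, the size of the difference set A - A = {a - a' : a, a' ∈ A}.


A - A = {a - a' : a, a' ∈ A}; |A| = 4.
Bounds: 2|A|-1 ≤ |A - A| ≤ |A|² - |A| + 1, i.e. 7 ≤ |A - A| ≤ 13.
Note: 0 ∈ A - A always (from a - a). The set is symmetric: if d ∈ A - A then -d ∈ A - A.
Enumerate nonzero differences d = a - a' with a > a' (then include -d):
Positive differences: {2, 4, 6, 8, 10, 12}
Full difference set: {0} ∪ (positive diffs) ∪ (negative diffs).
|A - A| = 1 + 2·6 = 13 (matches direct enumeration: 13).

|A - A| = 13


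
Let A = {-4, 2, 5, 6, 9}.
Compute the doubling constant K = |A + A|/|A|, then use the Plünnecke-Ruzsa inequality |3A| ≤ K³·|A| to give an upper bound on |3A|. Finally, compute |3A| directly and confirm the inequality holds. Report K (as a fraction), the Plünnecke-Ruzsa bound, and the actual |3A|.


|A| = 5.
Step 1: Compute A + A by enumerating all 25 pairs.
A + A = {-8, -2, 1, 2, 4, 5, 7, 8, 10, 11, 12, 14, 15, 18}, so |A + A| = 14.
Step 2: Doubling constant K = |A + A|/|A| = 14/5 = 14/5 ≈ 2.8000.
Step 3: Plünnecke-Ruzsa gives |3A| ≤ K³·|A| = (2.8000)³ · 5 ≈ 109.7600.
Step 4: Compute 3A = A + A + A directly by enumerating all triples (a,b,c) ∈ A³; |3A| = 27.
Step 5: Check 27 ≤ 109.7600? Yes ✓.

K = 14/5, Plünnecke-Ruzsa bound K³|A| ≈ 109.7600, |3A| = 27, inequality holds.


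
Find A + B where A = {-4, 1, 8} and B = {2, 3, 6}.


A + B = {a + b : a ∈ A, b ∈ B}.
Enumerate all |A|·|B| = 3·3 = 9 pairs (a, b) and collect distinct sums.
a = -4: -4+2=-2, -4+3=-1, -4+6=2
a = 1: 1+2=3, 1+3=4, 1+6=7
a = 8: 8+2=10, 8+3=11, 8+6=14
Collecting distinct sums: A + B = {-2, -1, 2, 3, 4, 7, 10, 11, 14}
|A + B| = 9

A + B = {-2, -1, 2, 3, 4, 7, 10, 11, 14}


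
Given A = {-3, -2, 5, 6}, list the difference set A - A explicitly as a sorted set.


A - A = {a - a' : a, a' ∈ A}.
Compute a - a' for each ordered pair (a, a'):
a = -3: -3--3=0, -3--2=-1, -3-5=-8, -3-6=-9
a = -2: -2--3=1, -2--2=0, -2-5=-7, -2-6=-8
a = 5: 5--3=8, 5--2=7, 5-5=0, 5-6=-1
a = 6: 6--3=9, 6--2=8, 6-5=1, 6-6=0
Collecting distinct values (and noting 0 appears from a-a):
A - A = {-9, -8, -7, -1, 0, 1, 7, 8, 9}
|A - A| = 9

A - A = {-9, -8, -7, -1, 0, 1, 7, 8, 9}


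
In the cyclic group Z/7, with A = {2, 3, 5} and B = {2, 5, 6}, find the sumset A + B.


Work in Z/7Z: reduce every sum a + b modulo 7.
Enumerate all 9 pairs:
a = 2: 2+2=4, 2+5=0, 2+6=1
a = 3: 3+2=5, 3+5=1, 3+6=2
a = 5: 5+2=0, 5+5=3, 5+6=4
Distinct residues collected: {0, 1, 2, 3, 4, 5}
|A + B| = 6 (out of 7 total residues).

A + B = {0, 1, 2, 3, 4, 5}


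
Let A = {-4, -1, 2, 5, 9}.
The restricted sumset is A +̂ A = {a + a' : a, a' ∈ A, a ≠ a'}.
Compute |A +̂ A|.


Restricted sumset: A +̂ A = {a + a' : a ∈ A, a' ∈ A, a ≠ a'}.
Equivalently, take A + A and drop any sum 2a that is achievable ONLY as a + a for a ∈ A (i.e. sums representable only with equal summands).
Enumerate pairs (a, a') with a < a' (symmetric, so each unordered pair gives one sum; this covers all a ≠ a'):
  -4 + -1 = -5
  -4 + 2 = -2
  -4 + 5 = 1
  -4 + 9 = 5
  -1 + 2 = 1
  -1 + 5 = 4
  -1 + 9 = 8
  2 + 5 = 7
  2 + 9 = 11
  5 + 9 = 14
Collected distinct sums: {-5, -2, 1, 4, 5, 7, 8, 11, 14}
|A +̂ A| = 9
(Reference bound: |A +̂ A| ≥ 2|A| - 3 for |A| ≥ 2, with |A| = 5 giving ≥ 7.)

|A +̂ A| = 9


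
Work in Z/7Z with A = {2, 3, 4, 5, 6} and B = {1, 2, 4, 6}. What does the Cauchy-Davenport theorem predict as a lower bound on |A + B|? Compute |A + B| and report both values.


Cauchy-Davenport: |A + B| ≥ min(p, |A| + |B| - 1) for A, B nonempty in Z/pZ.
|A| = 5, |B| = 4, p = 7.
CD lower bound = min(7, 5 + 4 - 1) = min(7, 8) = 7.
Compute A + B mod 7 directly:
a = 2: 2+1=3, 2+2=4, 2+4=6, 2+6=1
a = 3: 3+1=4, 3+2=5, 3+4=0, 3+6=2
a = 4: 4+1=5, 4+2=6, 4+4=1, 4+6=3
a = 5: 5+1=6, 5+2=0, 5+4=2, 5+6=4
a = 6: 6+1=0, 6+2=1, 6+4=3, 6+6=5
A + B = {0, 1, 2, 3, 4, 5, 6}, so |A + B| = 7.
Verify: 7 ≥ 7? Yes ✓.

CD lower bound = 7, actual |A + B| = 7.


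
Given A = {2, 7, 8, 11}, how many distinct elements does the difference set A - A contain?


A - A = {a - a' : a, a' ∈ A}; |A| = 4.
Bounds: 2|A|-1 ≤ |A - A| ≤ |A|² - |A| + 1, i.e. 7 ≤ |A - A| ≤ 13.
Note: 0 ∈ A - A always (from a - a). The set is symmetric: if d ∈ A - A then -d ∈ A - A.
Enumerate nonzero differences d = a - a' with a > a' (then include -d):
Positive differences: {1, 3, 4, 5, 6, 9}
Full difference set: {0} ∪ (positive diffs) ∪ (negative diffs).
|A - A| = 1 + 2·6 = 13 (matches direct enumeration: 13).

|A - A| = 13


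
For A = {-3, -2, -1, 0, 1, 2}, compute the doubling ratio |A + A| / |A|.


|A| = 6.
Compute A + A by enumerating all 36 pairs.
A + A = {-6, -5, -4, -3, -2, -1, 0, 1, 2, 3, 4}, so |A + A| = 11.
K = |A + A| / |A| = 11/6 (already in lowest terms) ≈ 1.8333.
Reference: AP of size 6 gives K = 11/6 ≈ 1.8333; a fully generic set of size 6 gives K ≈ 3.5000.

|A| = 6, |A + A| = 11, K = 11/6.


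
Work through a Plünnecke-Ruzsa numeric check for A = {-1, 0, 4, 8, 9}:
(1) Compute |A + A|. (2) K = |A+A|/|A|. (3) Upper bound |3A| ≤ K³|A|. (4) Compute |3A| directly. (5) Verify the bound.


|A| = 5.
Step 1: Compute A + A by enumerating all 25 pairs.
A + A = {-2, -1, 0, 3, 4, 7, 8, 9, 12, 13, 16, 17, 18}, so |A + A| = 13.
Step 2: Doubling constant K = |A + A|/|A| = 13/5 = 13/5 ≈ 2.6000.
Step 3: Plünnecke-Ruzsa gives |3A| ≤ K³·|A| = (2.6000)³ · 5 ≈ 87.8800.
Step 4: Compute 3A = A + A + A directly by enumerating all triples (a,b,c) ∈ A³; |3A| = 25.
Step 5: Check 25 ≤ 87.8800? Yes ✓.

K = 13/5, Plünnecke-Ruzsa bound K³|A| ≈ 87.8800, |3A| = 25, inequality holds.


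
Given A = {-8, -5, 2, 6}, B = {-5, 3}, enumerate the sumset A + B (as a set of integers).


A + B = {a + b : a ∈ A, b ∈ B}.
Enumerate all |A|·|B| = 4·2 = 8 pairs (a, b) and collect distinct sums.
a = -8: -8+-5=-13, -8+3=-5
a = -5: -5+-5=-10, -5+3=-2
a = 2: 2+-5=-3, 2+3=5
a = 6: 6+-5=1, 6+3=9
Collecting distinct sums: A + B = {-13, -10, -5, -3, -2, 1, 5, 9}
|A + B| = 8

A + B = {-13, -10, -5, -3, -2, 1, 5, 9}


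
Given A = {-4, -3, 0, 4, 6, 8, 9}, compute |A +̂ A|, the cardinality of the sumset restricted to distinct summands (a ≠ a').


Restricted sumset: A +̂ A = {a + a' : a ∈ A, a' ∈ A, a ≠ a'}.
Equivalently, take A + A and drop any sum 2a that is achievable ONLY as a + a for a ∈ A (i.e. sums representable only with equal summands).
Enumerate pairs (a, a') with a < a' (symmetric, so each unordered pair gives one sum; this covers all a ≠ a'):
  -4 + -3 = -7
  -4 + 0 = -4
  -4 + 4 = 0
  -4 + 6 = 2
  -4 + 8 = 4
  -4 + 9 = 5
  -3 + 0 = -3
  -3 + 4 = 1
  -3 + 6 = 3
  -3 + 8 = 5
  -3 + 9 = 6
  0 + 4 = 4
  0 + 6 = 6
  0 + 8 = 8
  0 + 9 = 9
  4 + 6 = 10
  4 + 8 = 12
  4 + 9 = 13
  6 + 8 = 14
  6 + 9 = 15
  8 + 9 = 17
Collected distinct sums: {-7, -4, -3, 0, 1, 2, 3, 4, 5, 6, 8, 9, 10, 12, 13, 14, 15, 17}
|A +̂ A| = 18
(Reference bound: |A +̂ A| ≥ 2|A| - 3 for |A| ≥ 2, with |A| = 7 giving ≥ 11.)

|A +̂ A| = 18


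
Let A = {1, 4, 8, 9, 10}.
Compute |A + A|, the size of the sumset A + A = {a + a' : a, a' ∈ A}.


A + A = {a + a' : a, a' ∈ A}; |A| = 5.
General bounds: 2|A| - 1 ≤ |A + A| ≤ |A|(|A|+1)/2, i.e. 9 ≤ |A + A| ≤ 15.
Lower bound 2|A|-1 is attained iff A is an arithmetic progression.
Enumerate sums a + a' for a ≤ a' (symmetric, so this suffices):
a = 1: 1+1=2, 1+4=5, 1+8=9, 1+9=10, 1+10=11
a = 4: 4+4=8, 4+8=12, 4+9=13, 4+10=14
a = 8: 8+8=16, 8+9=17, 8+10=18
a = 9: 9+9=18, 9+10=19
a = 10: 10+10=20
Distinct sums: {2, 5, 8, 9, 10, 11, 12, 13, 14, 16, 17, 18, 19, 20}
|A + A| = 14

|A + A| = 14


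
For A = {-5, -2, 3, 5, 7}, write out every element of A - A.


A - A = {a - a' : a, a' ∈ A}.
Compute a - a' for each ordered pair (a, a'):
a = -5: -5--5=0, -5--2=-3, -5-3=-8, -5-5=-10, -5-7=-12
a = -2: -2--5=3, -2--2=0, -2-3=-5, -2-5=-7, -2-7=-9
a = 3: 3--5=8, 3--2=5, 3-3=0, 3-5=-2, 3-7=-4
a = 5: 5--5=10, 5--2=7, 5-3=2, 5-5=0, 5-7=-2
a = 7: 7--5=12, 7--2=9, 7-3=4, 7-5=2, 7-7=0
Collecting distinct values (and noting 0 appears from a-a):
A - A = {-12, -10, -9, -8, -7, -5, -4, -3, -2, 0, 2, 3, 4, 5, 7, 8, 9, 10, 12}
|A - A| = 19

A - A = {-12, -10, -9, -8, -7, -5, -4, -3, -2, 0, 2, 3, 4, 5, 7, 8, 9, 10, 12}


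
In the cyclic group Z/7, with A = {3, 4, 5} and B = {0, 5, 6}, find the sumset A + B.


Work in Z/7Z: reduce every sum a + b modulo 7.
Enumerate all 9 pairs:
a = 3: 3+0=3, 3+5=1, 3+6=2
a = 4: 4+0=4, 4+5=2, 4+6=3
a = 5: 5+0=5, 5+5=3, 5+6=4
Distinct residues collected: {1, 2, 3, 4, 5}
|A + B| = 5 (out of 7 total residues).

A + B = {1, 2, 3, 4, 5}


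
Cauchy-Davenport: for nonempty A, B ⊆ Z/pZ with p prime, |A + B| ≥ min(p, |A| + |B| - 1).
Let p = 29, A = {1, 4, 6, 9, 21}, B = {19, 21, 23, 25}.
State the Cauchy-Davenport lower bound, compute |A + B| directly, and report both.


Cauchy-Davenport: |A + B| ≥ min(p, |A| + |B| - 1) for A, B nonempty in Z/pZ.
|A| = 5, |B| = 4, p = 29.
CD lower bound = min(29, 5 + 4 - 1) = min(29, 8) = 8.
Compute A + B mod 29 directly:
a = 1: 1+19=20, 1+21=22, 1+23=24, 1+25=26
a = 4: 4+19=23, 4+21=25, 4+23=27, 4+25=0
a = 6: 6+19=25, 6+21=27, 6+23=0, 6+25=2
a = 9: 9+19=28, 9+21=1, 9+23=3, 9+25=5
a = 21: 21+19=11, 21+21=13, 21+23=15, 21+25=17
A + B = {0, 1, 2, 3, 5, 11, 13, 15, 17, 20, 22, 23, 24, 25, 26, 27, 28}, so |A + B| = 17.
Verify: 17 ≥ 8? Yes ✓.

CD lower bound = 8, actual |A + B| = 17.


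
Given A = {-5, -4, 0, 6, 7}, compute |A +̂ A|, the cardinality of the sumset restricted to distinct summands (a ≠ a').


Restricted sumset: A +̂ A = {a + a' : a ∈ A, a' ∈ A, a ≠ a'}.
Equivalently, take A + A and drop any sum 2a that is achievable ONLY as a + a for a ∈ A (i.e. sums representable only with equal summands).
Enumerate pairs (a, a') with a < a' (symmetric, so each unordered pair gives one sum; this covers all a ≠ a'):
  -5 + -4 = -9
  -5 + 0 = -5
  -5 + 6 = 1
  -5 + 7 = 2
  -4 + 0 = -4
  -4 + 6 = 2
  -4 + 7 = 3
  0 + 6 = 6
  0 + 7 = 7
  6 + 7 = 13
Collected distinct sums: {-9, -5, -4, 1, 2, 3, 6, 7, 13}
|A +̂ A| = 9
(Reference bound: |A +̂ A| ≥ 2|A| - 3 for |A| ≥ 2, with |A| = 5 giving ≥ 7.)

|A +̂ A| = 9


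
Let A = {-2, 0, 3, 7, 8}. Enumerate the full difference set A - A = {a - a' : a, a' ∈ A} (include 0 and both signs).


A - A = {a - a' : a, a' ∈ A}.
Compute a - a' for each ordered pair (a, a'):
a = -2: -2--2=0, -2-0=-2, -2-3=-5, -2-7=-9, -2-8=-10
a = 0: 0--2=2, 0-0=0, 0-3=-3, 0-7=-7, 0-8=-8
a = 3: 3--2=5, 3-0=3, 3-3=0, 3-7=-4, 3-8=-5
a = 7: 7--2=9, 7-0=7, 7-3=4, 7-7=0, 7-8=-1
a = 8: 8--2=10, 8-0=8, 8-3=5, 8-7=1, 8-8=0
Collecting distinct values (and noting 0 appears from a-a):
A - A = {-10, -9, -8, -7, -5, -4, -3, -2, -1, 0, 1, 2, 3, 4, 5, 7, 8, 9, 10}
|A - A| = 19

A - A = {-10, -9, -8, -7, -5, -4, -3, -2, -1, 0, 1, 2, 3, 4, 5, 7, 8, 9, 10}


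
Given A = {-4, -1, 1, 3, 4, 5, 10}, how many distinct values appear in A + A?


A + A = {a + a' : a, a' ∈ A}; |A| = 7.
General bounds: 2|A| - 1 ≤ |A + A| ≤ |A|(|A|+1)/2, i.e. 13 ≤ |A + A| ≤ 28.
Lower bound 2|A|-1 is attained iff A is an arithmetic progression.
Enumerate sums a + a' for a ≤ a' (symmetric, so this suffices):
a = -4: -4+-4=-8, -4+-1=-5, -4+1=-3, -4+3=-1, -4+4=0, -4+5=1, -4+10=6
a = -1: -1+-1=-2, -1+1=0, -1+3=2, -1+4=3, -1+5=4, -1+10=9
a = 1: 1+1=2, 1+3=4, 1+4=5, 1+5=6, 1+10=11
a = 3: 3+3=6, 3+4=7, 3+5=8, 3+10=13
a = 4: 4+4=8, 4+5=9, 4+10=14
a = 5: 5+5=10, 5+10=15
a = 10: 10+10=20
Distinct sums: {-8, -5, -3, -2, -1, 0, 1, 2, 3, 4, 5, 6, 7, 8, 9, 10, 11, 13, 14, 15, 20}
|A + A| = 21

|A + A| = 21


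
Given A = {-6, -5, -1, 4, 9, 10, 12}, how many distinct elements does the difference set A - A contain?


A - A = {a - a' : a, a' ∈ A}; |A| = 7.
Bounds: 2|A|-1 ≤ |A - A| ≤ |A|² - |A| + 1, i.e. 13 ≤ |A - A| ≤ 43.
Note: 0 ∈ A - A always (from a - a). The set is symmetric: if d ∈ A - A then -d ∈ A - A.
Enumerate nonzero differences d = a - a' with a > a' (then include -d):
Positive differences: {1, 2, 3, 4, 5, 6, 8, 9, 10, 11, 13, 14, 15, 16, 17, 18}
Full difference set: {0} ∪ (positive diffs) ∪ (negative diffs).
|A - A| = 1 + 2·16 = 33 (matches direct enumeration: 33).

|A - A| = 33


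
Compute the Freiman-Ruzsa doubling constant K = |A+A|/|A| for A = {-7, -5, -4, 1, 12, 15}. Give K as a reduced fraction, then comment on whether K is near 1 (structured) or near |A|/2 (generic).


|A| = 6.
Compute A + A by enumerating all 36 pairs.
A + A = {-14, -12, -11, -10, -9, -8, -6, -4, -3, 2, 5, 7, 8, 10, 11, 13, 16, 24, 27, 30}, so |A + A| = 20.
K = |A + A| / |A| = 20/6 = 10/3 ≈ 3.3333.
Reference: AP of size 6 gives K = 11/6 ≈ 1.8333; a fully generic set of size 6 gives K ≈ 3.5000.

|A| = 6, |A + A| = 20, K = 20/6 = 10/3.


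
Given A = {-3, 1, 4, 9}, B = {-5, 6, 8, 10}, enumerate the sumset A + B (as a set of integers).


A + B = {a + b : a ∈ A, b ∈ B}.
Enumerate all |A|·|B| = 4·4 = 16 pairs (a, b) and collect distinct sums.
a = -3: -3+-5=-8, -3+6=3, -3+8=5, -3+10=7
a = 1: 1+-5=-4, 1+6=7, 1+8=9, 1+10=11
a = 4: 4+-5=-1, 4+6=10, 4+8=12, 4+10=14
a = 9: 9+-5=4, 9+6=15, 9+8=17, 9+10=19
Collecting distinct sums: A + B = {-8, -4, -1, 3, 4, 5, 7, 9, 10, 11, 12, 14, 15, 17, 19}
|A + B| = 15

A + B = {-8, -4, -1, 3, 4, 5, 7, 9, 10, 11, 12, 14, 15, 17, 19}


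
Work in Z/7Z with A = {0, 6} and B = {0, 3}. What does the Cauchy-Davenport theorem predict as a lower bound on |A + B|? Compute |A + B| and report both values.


Cauchy-Davenport: |A + B| ≥ min(p, |A| + |B| - 1) for A, B nonempty in Z/pZ.
|A| = 2, |B| = 2, p = 7.
CD lower bound = min(7, 2 + 2 - 1) = min(7, 3) = 3.
Compute A + B mod 7 directly:
a = 0: 0+0=0, 0+3=3
a = 6: 6+0=6, 6+3=2
A + B = {0, 2, 3, 6}, so |A + B| = 4.
Verify: 4 ≥ 3? Yes ✓.

CD lower bound = 3, actual |A + B| = 4.


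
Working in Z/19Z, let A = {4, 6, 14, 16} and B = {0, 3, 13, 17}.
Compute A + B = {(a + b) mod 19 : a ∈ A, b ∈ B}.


Work in Z/19Z: reduce every sum a + b modulo 19.
Enumerate all 16 pairs:
a = 4: 4+0=4, 4+3=7, 4+13=17, 4+17=2
a = 6: 6+0=6, 6+3=9, 6+13=0, 6+17=4
a = 14: 14+0=14, 14+3=17, 14+13=8, 14+17=12
a = 16: 16+0=16, 16+3=0, 16+13=10, 16+17=14
Distinct residues collected: {0, 2, 4, 6, 7, 8, 9, 10, 12, 14, 16, 17}
|A + B| = 12 (out of 19 total residues).

A + B = {0, 2, 4, 6, 7, 8, 9, 10, 12, 14, 16, 17}


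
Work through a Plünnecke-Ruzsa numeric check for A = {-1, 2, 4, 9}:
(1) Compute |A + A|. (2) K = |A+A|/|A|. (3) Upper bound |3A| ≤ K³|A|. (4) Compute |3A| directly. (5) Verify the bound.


|A| = 4.
Step 1: Compute A + A by enumerating all 16 pairs.
A + A = {-2, 1, 3, 4, 6, 8, 11, 13, 18}, so |A + A| = 9.
Step 2: Doubling constant K = |A + A|/|A| = 9/4 = 9/4 ≈ 2.2500.
Step 3: Plünnecke-Ruzsa gives |3A| ≤ K³·|A| = (2.2500)³ · 4 ≈ 45.5625.
Step 4: Compute 3A = A + A + A directly by enumerating all triples (a,b,c) ∈ A³; |3A| = 16.
Step 5: Check 16 ≤ 45.5625? Yes ✓.

K = 9/4, Plünnecke-Ruzsa bound K³|A| ≈ 45.5625, |3A| = 16, inequality holds.


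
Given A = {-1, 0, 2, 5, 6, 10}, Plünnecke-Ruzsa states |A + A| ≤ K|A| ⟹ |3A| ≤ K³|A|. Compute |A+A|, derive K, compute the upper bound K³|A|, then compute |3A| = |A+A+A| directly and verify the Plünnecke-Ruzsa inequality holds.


|A| = 6.
Step 1: Compute A + A by enumerating all 36 pairs.
A + A = {-2, -1, 0, 1, 2, 4, 5, 6, 7, 8, 9, 10, 11, 12, 15, 16, 20}, so |A + A| = 17.
Step 2: Doubling constant K = |A + A|/|A| = 17/6 = 17/6 ≈ 2.8333.
Step 3: Plünnecke-Ruzsa gives |3A| ≤ K³·|A| = (2.8333)³ · 6 ≈ 136.4722.
Step 4: Compute 3A = A + A + A directly by enumerating all triples (a,b,c) ∈ A³; |3A| = 29.
Step 5: Check 29 ≤ 136.4722? Yes ✓.

K = 17/6, Plünnecke-Ruzsa bound K³|A| ≈ 136.4722, |3A| = 29, inequality holds.


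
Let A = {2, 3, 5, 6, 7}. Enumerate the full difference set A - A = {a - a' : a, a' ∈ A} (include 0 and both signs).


A - A = {a - a' : a, a' ∈ A}.
Compute a - a' for each ordered pair (a, a'):
a = 2: 2-2=0, 2-3=-1, 2-5=-3, 2-6=-4, 2-7=-5
a = 3: 3-2=1, 3-3=0, 3-5=-2, 3-6=-3, 3-7=-4
a = 5: 5-2=3, 5-3=2, 5-5=0, 5-6=-1, 5-7=-2
a = 6: 6-2=4, 6-3=3, 6-5=1, 6-6=0, 6-7=-1
a = 7: 7-2=5, 7-3=4, 7-5=2, 7-6=1, 7-7=0
Collecting distinct values (and noting 0 appears from a-a):
A - A = {-5, -4, -3, -2, -1, 0, 1, 2, 3, 4, 5}
|A - A| = 11

A - A = {-5, -4, -3, -2, -1, 0, 1, 2, 3, 4, 5}


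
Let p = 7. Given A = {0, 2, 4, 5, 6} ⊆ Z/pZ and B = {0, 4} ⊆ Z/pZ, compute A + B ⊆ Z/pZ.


Work in Z/7Z: reduce every sum a + b modulo 7.
Enumerate all 10 pairs:
a = 0: 0+0=0, 0+4=4
a = 2: 2+0=2, 2+4=6
a = 4: 4+0=4, 4+4=1
a = 5: 5+0=5, 5+4=2
a = 6: 6+0=6, 6+4=3
Distinct residues collected: {0, 1, 2, 3, 4, 5, 6}
|A + B| = 7 (out of 7 total residues).

A + B = {0, 1, 2, 3, 4, 5, 6}


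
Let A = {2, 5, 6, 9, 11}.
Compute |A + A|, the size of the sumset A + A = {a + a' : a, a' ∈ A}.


A + A = {a + a' : a, a' ∈ A}; |A| = 5.
General bounds: 2|A| - 1 ≤ |A + A| ≤ |A|(|A|+1)/2, i.e. 9 ≤ |A + A| ≤ 15.
Lower bound 2|A|-1 is attained iff A is an arithmetic progression.
Enumerate sums a + a' for a ≤ a' (symmetric, so this suffices):
a = 2: 2+2=4, 2+5=7, 2+6=8, 2+9=11, 2+11=13
a = 5: 5+5=10, 5+6=11, 5+9=14, 5+11=16
a = 6: 6+6=12, 6+9=15, 6+11=17
a = 9: 9+9=18, 9+11=20
a = 11: 11+11=22
Distinct sums: {4, 7, 8, 10, 11, 12, 13, 14, 15, 16, 17, 18, 20, 22}
|A + A| = 14

|A + A| = 14


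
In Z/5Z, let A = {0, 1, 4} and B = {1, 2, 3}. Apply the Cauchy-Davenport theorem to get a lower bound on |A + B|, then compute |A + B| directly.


Cauchy-Davenport: |A + B| ≥ min(p, |A| + |B| - 1) for A, B nonempty in Z/pZ.
|A| = 3, |B| = 3, p = 5.
CD lower bound = min(5, 3 + 3 - 1) = min(5, 5) = 5.
Compute A + B mod 5 directly:
a = 0: 0+1=1, 0+2=2, 0+3=3
a = 1: 1+1=2, 1+2=3, 1+3=4
a = 4: 4+1=0, 4+2=1, 4+3=2
A + B = {0, 1, 2, 3, 4}, so |A + B| = 5.
Verify: 5 ≥ 5? Yes ✓.

CD lower bound = 5, actual |A + B| = 5.


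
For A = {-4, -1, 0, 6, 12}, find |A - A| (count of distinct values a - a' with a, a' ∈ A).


A - A = {a - a' : a, a' ∈ A}; |A| = 5.
Bounds: 2|A|-1 ≤ |A - A| ≤ |A|² - |A| + 1, i.e. 9 ≤ |A - A| ≤ 21.
Note: 0 ∈ A - A always (from a - a). The set is symmetric: if d ∈ A - A then -d ∈ A - A.
Enumerate nonzero differences d = a - a' with a > a' (then include -d):
Positive differences: {1, 3, 4, 6, 7, 10, 12, 13, 16}
Full difference set: {0} ∪ (positive diffs) ∪ (negative diffs).
|A - A| = 1 + 2·9 = 19 (matches direct enumeration: 19).

|A - A| = 19


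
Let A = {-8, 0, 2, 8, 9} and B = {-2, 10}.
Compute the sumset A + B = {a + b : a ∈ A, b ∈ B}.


A + B = {a + b : a ∈ A, b ∈ B}.
Enumerate all |A|·|B| = 5·2 = 10 pairs (a, b) and collect distinct sums.
a = -8: -8+-2=-10, -8+10=2
a = 0: 0+-2=-2, 0+10=10
a = 2: 2+-2=0, 2+10=12
a = 8: 8+-2=6, 8+10=18
a = 9: 9+-2=7, 9+10=19
Collecting distinct sums: A + B = {-10, -2, 0, 2, 6, 7, 10, 12, 18, 19}
|A + B| = 10

A + B = {-10, -2, 0, 2, 6, 7, 10, 12, 18, 19}


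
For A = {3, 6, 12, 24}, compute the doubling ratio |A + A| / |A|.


|A| = 4.
Compute A + A by enumerating all 16 pairs.
A + A = {6, 9, 12, 15, 18, 24, 27, 30, 36, 48}, so |A + A| = 10.
K = |A + A| / |A| = 10/4 = 5/2 ≈ 2.5000.
Reference: AP of size 4 gives K = 7/4 ≈ 1.7500; a fully generic set of size 4 gives K ≈ 2.5000.

|A| = 4, |A + A| = 10, K = 10/4 = 5/2.


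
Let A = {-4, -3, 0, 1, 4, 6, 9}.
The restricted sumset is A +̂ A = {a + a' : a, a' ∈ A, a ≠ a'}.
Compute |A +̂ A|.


Restricted sumset: A +̂ A = {a + a' : a ∈ A, a' ∈ A, a ≠ a'}.
Equivalently, take A + A and drop any sum 2a that is achievable ONLY as a + a for a ∈ A (i.e. sums representable only with equal summands).
Enumerate pairs (a, a') with a < a' (symmetric, so each unordered pair gives one sum; this covers all a ≠ a'):
  -4 + -3 = -7
  -4 + 0 = -4
  -4 + 1 = -3
  -4 + 4 = 0
  -4 + 6 = 2
  -4 + 9 = 5
  -3 + 0 = -3
  -3 + 1 = -2
  -3 + 4 = 1
  -3 + 6 = 3
  -3 + 9 = 6
  0 + 1 = 1
  0 + 4 = 4
  0 + 6 = 6
  0 + 9 = 9
  1 + 4 = 5
  1 + 6 = 7
  1 + 9 = 10
  4 + 6 = 10
  4 + 9 = 13
  6 + 9 = 15
Collected distinct sums: {-7, -4, -3, -2, 0, 1, 2, 3, 4, 5, 6, 7, 9, 10, 13, 15}
|A +̂ A| = 16
(Reference bound: |A +̂ A| ≥ 2|A| - 3 for |A| ≥ 2, with |A| = 7 giving ≥ 11.)

|A +̂ A| = 16


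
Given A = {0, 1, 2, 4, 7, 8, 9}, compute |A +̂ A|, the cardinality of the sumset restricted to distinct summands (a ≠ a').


Restricted sumset: A +̂ A = {a + a' : a ∈ A, a' ∈ A, a ≠ a'}.
Equivalently, take A + A and drop any sum 2a that is achievable ONLY as a + a for a ∈ A (i.e. sums representable only with equal summands).
Enumerate pairs (a, a') with a < a' (symmetric, so each unordered pair gives one sum; this covers all a ≠ a'):
  0 + 1 = 1
  0 + 2 = 2
  0 + 4 = 4
  0 + 7 = 7
  0 + 8 = 8
  0 + 9 = 9
  1 + 2 = 3
  1 + 4 = 5
  1 + 7 = 8
  1 + 8 = 9
  1 + 9 = 10
  2 + 4 = 6
  2 + 7 = 9
  2 + 8 = 10
  2 + 9 = 11
  4 + 7 = 11
  4 + 8 = 12
  4 + 9 = 13
  7 + 8 = 15
  7 + 9 = 16
  8 + 9 = 17
Collected distinct sums: {1, 2, 3, 4, 5, 6, 7, 8, 9, 10, 11, 12, 13, 15, 16, 17}
|A +̂ A| = 16
(Reference bound: |A +̂ A| ≥ 2|A| - 3 for |A| ≥ 2, with |A| = 7 giving ≥ 11.)

|A +̂ A| = 16


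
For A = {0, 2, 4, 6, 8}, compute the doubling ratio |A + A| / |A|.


|A| = 5.
Compute A + A by enumerating all 25 pairs.
A + A = {0, 2, 4, 6, 8, 10, 12, 14, 16}, so |A + A| = 9.
K = |A + A| / |A| = 9/5 (already in lowest terms) ≈ 1.8000.
Reference: AP of size 5 gives K = 9/5 ≈ 1.8000; a fully generic set of size 5 gives K ≈ 3.0000.

|A| = 5, |A + A| = 9, K = 9/5.


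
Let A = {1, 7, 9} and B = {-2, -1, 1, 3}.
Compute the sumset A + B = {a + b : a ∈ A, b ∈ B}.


A + B = {a + b : a ∈ A, b ∈ B}.
Enumerate all |A|·|B| = 3·4 = 12 pairs (a, b) and collect distinct sums.
a = 1: 1+-2=-1, 1+-1=0, 1+1=2, 1+3=4
a = 7: 7+-2=5, 7+-1=6, 7+1=8, 7+3=10
a = 9: 9+-2=7, 9+-1=8, 9+1=10, 9+3=12
Collecting distinct sums: A + B = {-1, 0, 2, 4, 5, 6, 7, 8, 10, 12}
|A + B| = 10

A + B = {-1, 0, 2, 4, 5, 6, 7, 8, 10, 12}


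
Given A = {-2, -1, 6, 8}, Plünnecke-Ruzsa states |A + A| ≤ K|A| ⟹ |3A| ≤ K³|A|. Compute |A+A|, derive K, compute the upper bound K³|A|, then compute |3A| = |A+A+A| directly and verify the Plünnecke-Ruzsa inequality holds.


|A| = 4.
Step 1: Compute A + A by enumerating all 16 pairs.
A + A = {-4, -3, -2, 4, 5, 6, 7, 12, 14, 16}, so |A + A| = 10.
Step 2: Doubling constant K = |A + A|/|A| = 10/4 = 10/4 ≈ 2.5000.
Step 3: Plünnecke-Ruzsa gives |3A| ≤ K³·|A| = (2.5000)³ · 4 ≈ 62.5000.
Step 4: Compute 3A = A + A + A directly by enumerating all triples (a,b,c) ∈ A³; |3A| = 19.
Step 5: Check 19 ≤ 62.5000? Yes ✓.

K = 10/4, Plünnecke-Ruzsa bound K³|A| ≈ 62.5000, |3A| = 19, inequality holds.


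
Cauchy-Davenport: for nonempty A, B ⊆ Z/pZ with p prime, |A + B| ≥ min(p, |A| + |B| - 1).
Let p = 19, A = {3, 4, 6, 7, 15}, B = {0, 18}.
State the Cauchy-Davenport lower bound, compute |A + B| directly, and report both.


Cauchy-Davenport: |A + B| ≥ min(p, |A| + |B| - 1) for A, B nonempty in Z/pZ.
|A| = 5, |B| = 2, p = 19.
CD lower bound = min(19, 5 + 2 - 1) = min(19, 6) = 6.
Compute A + B mod 19 directly:
a = 3: 3+0=3, 3+18=2
a = 4: 4+0=4, 4+18=3
a = 6: 6+0=6, 6+18=5
a = 7: 7+0=7, 7+18=6
a = 15: 15+0=15, 15+18=14
A + B = {2, 3, 4, 5, 6, 7, 14, 15}, so |A + B| = 8.
Verify: 8 ≥ 6? Yes ✓.

CD lower bound = 6, actual |A + B| = 8.


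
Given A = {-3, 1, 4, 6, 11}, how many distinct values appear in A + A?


A + A = {a + a' : a, a' ∈ A}; |A| = 5.
General bounds: 2|A| - 1 ≤ |A + A| ≤ |A|(|A|+1)/2, i.e. 9 ≤ |A + A| ≤ 15.
Lower bound 2|A|-1 is attained iff A is an arithmetic progression.
Enumerate sums a + a' for a ≤ a' (symmetric, so this suffices):
a = -3: -3+-3=-6, -3+1=-2, -3+4=1, -3+6=3, -3+11=8
a = 1: 1+1=2, 1+4=5, 1+6=7, 1+11=12
a = 4: 4+4=8, 4+6=10, 4+11=15
a = 6: 6+6=12, 6+11=17
a = 11: 11+11=22
Distinct sums: {-6, -2, 1, 2, 3, 5, 7, 8, 10, 12, 15, 17, 22}
|A + A| = 13

|A + A| = 13


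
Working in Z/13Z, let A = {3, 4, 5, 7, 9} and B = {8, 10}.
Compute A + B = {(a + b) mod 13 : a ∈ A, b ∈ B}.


Work in Z/13Z: reduce every sum a + b modulo 13.
Enumerate all 10 pairs:
a = 3: 3+8=11, 3+10=0
a = 4: 4+8=12, 4+10=1
a = 5: 5+8=0, 5+10=2
a = 7: 7+8=2, 7+10=4
a = 9: 9+8=4, 9+10=6
Distinct residues collected: {0, 1, 2, 4, 6, 11, 12}
|A + B| = 7 (out of 13 total residues).

A + B = {0, 1, 2, 4, 6, 11, 12}


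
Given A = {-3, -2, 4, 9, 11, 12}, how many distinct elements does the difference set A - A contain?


A - A = {a - a' : a, a' ∈ A}; |A| = 6.
Bounds: 2|A|-1 ≤ |A - A| ≤ |A|² - |A| + 1, i.e. 11 ≤ |A - A| ≤ 31.
Note: 0 ∈ A - A always (from a - a). The set is symmetric: if d ∈ A - A then -d ∈ A - A.
Enumerate nonzero differences d = a - a' with a > a' (then include -d):
Positive differences: {1, 2, 3, 5, 6, 7, 8, 11, 12, 13, 14, 15}
Full difference set: {0} ∪ (positive diffs) ∪ (negative diffs).
|A - A| = 1 + 2·12 = 25 (matches direct enumeration: 25).

|A - A| = 25


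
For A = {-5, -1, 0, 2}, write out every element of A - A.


A - A = {a - a' : a, a' ∈ A}.
Compute a - a' for each ordered pair (a, a'):
a = -5: -5--5=0, -5--1=-4, -5-0=-5, -5-2=-7
a = -1: -1--5=4, -1--1=0, -1-0=-1, -1-2=-3
a = 0: 0--5=5, 0--1=1, 0-0=0, 0-2=-2
a = 2: 2--5=7, 2--1=3, 2-0=2, 2-2=0
Collecting distinct values (and noting 0 appears from a-a):
A - A = {-7, -5, -4, -3, -2, -1, 0, 1, 2, 3, 4, 5, 7}
|A - A| = 13

A - A = {-7, -5, -4, -3, -2, -1, 0, 1, 2, 3, 4, 5, 7}


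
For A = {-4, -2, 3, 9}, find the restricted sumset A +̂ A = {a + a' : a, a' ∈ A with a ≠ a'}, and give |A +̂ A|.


Restricted sumset: A +̂ A = {a + a' : a ∈ A, a' ∈ A, a ≠ a'}.
Equivalently, take A + A and drop any sum 2a that is achievable ONLY as a + a for a ∈ A (i.e. sums representable only with equal summands).
Enumerate pairs (a, a') with a < a' (symmetric, so each unordered pair gives one sum; this covers all a ≠ a'):
  -4 + -2 = -6
  -4 + 3 = -1
  -4 + 9 = 5
  -2 + 3 = 1
  -2 + 9 = 7
  3 + 9 = 12
Collected distinct sums: {-6, -1, 1, 5, 7, 12}
|A +̂ A| = 6
(Reference bound: |A +̂ A| ≥ 2|A| - 3 for |A| ≥ 2, with |A| = 4 giving ≥ 5.)

|A +̂ A| = 6
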